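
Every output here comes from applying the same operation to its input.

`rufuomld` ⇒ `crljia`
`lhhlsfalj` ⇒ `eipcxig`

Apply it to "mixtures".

uqrobp

Looking at the pairs, the operation is to delete the first 2 characters, then shift every letter 3 places backward in the alphabet (wrapping around).
"mixtures" → "xtures" → "uqrobp".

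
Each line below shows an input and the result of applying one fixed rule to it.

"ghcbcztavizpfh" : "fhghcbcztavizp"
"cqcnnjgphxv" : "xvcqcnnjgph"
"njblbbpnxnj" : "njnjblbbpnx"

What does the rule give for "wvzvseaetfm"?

What's happening: move the last 2 characters to the front (rotate right by 2).
On "wvzvseaetfm" that produces "fmwvzvseaet".

fmwvzvseaet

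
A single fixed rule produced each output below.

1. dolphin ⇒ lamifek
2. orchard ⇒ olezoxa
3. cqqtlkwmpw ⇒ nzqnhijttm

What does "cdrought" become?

Looking at the pairs, the operation is to shift every letter 3 places backward in the alphabet (wrapping around), then swap each adjacent pair of characters (1↔2, 3↔4, ...).
Working it through for "cdrought": intermediate "zaolrdeq", final "azlodrqe".
(Check on "orchard": → "lozexoa" → "olezoxa" ✓)

azlodrqe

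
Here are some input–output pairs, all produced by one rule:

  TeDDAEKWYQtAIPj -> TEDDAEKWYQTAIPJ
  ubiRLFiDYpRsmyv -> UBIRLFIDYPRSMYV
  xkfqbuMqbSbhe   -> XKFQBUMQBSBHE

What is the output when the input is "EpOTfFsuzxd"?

EPOTFFSUZXD

The pattern: convert every letter to uppercase.
Applying that to "EpOTfFsuzxd" gives "EPOTFFSUZXD".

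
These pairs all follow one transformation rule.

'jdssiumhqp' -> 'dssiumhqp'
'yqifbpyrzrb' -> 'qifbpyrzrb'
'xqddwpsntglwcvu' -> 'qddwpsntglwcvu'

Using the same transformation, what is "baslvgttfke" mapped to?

aslvgttfke

Looking at the pairs, the operation is to delete the first character.
On "baslvgttfke" that produces "aslvgttfke".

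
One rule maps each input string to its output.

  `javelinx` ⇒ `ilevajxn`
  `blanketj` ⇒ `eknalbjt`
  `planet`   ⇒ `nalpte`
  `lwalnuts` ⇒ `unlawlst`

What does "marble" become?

bramel

The pattern: move the last 2 characters to the front (rotate right by 2), then reverse the string.
For "marble", step one produces "lemarb"; step two turns that into "bramel".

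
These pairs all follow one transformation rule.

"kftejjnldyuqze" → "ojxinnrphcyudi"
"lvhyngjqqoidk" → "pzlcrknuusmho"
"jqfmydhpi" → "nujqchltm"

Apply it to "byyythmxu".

In each case the input is transformed by: shift every letter 4 places forward in the alphabet (wrapping around).
For "byyythmxu" the result is "fcccxlqby".

fcccxlqby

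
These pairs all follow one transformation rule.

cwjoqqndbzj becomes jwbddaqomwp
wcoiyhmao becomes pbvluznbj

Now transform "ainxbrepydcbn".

vakoerclqpoan

The pattern: move the first character to the end, then shift every letter 13 places forward in the alphabet (wrapping around) — i.e. ROT13.
"ainxbrepydcbn" → "inxbrepydcbna" → "vakoerclqpoan".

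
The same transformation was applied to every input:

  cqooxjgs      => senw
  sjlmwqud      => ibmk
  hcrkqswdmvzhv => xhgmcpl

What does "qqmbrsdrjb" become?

gchtz

The pattern: shift every letter 10 places backward in the alphabet (wrapping around), then keep every other character starting from the first (positions 1st, 3rd, 5th, ...).
"qqmbrsdrjb" → "ggcrhithzr" → "gchtz".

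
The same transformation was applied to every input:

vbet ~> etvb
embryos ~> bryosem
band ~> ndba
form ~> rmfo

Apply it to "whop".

opwh

What's happening: move the first 2 characters to the end (rotate left by 2).
Applying that to "whop" gives "opwh".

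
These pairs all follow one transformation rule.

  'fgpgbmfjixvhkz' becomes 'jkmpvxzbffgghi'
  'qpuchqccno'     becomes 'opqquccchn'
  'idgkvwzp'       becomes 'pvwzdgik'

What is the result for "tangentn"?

nnttaegn

In each case the input is transformed by: sort the characters into alphabetical order, then swap the front and back halves of the string.
"tangentn" → "aegnnntt" → "nnttaegn".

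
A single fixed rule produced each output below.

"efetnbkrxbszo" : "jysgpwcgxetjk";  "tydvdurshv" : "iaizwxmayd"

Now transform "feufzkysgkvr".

The rule is to shift every letter 5 places forward in the alphabet (wrapping around), then move the first 2 characters to the end (rotate left by 2).
On "feufzkysgkvr" that produces "zkepdxlpawkj".

zkepdxlpawkj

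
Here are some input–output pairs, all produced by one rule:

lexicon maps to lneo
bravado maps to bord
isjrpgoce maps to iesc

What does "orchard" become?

odrr

The pattern: take characters alternately from the front and the back (1st, last, 2nd, 2nd-last, ...), then keep only the first 4 characters.
Starting from "orchard": after the first operation, "odrrcah"; after the second, "odrr".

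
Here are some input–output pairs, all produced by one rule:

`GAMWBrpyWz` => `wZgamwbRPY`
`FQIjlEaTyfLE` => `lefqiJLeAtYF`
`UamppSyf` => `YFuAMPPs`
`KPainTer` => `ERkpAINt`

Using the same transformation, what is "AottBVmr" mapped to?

Rule — flip the case of every letter, then move the last 2 characters to the front (rotate right by 2).
So "AottBVmr" becomes "MRaOTTbv".

MRaOTTbv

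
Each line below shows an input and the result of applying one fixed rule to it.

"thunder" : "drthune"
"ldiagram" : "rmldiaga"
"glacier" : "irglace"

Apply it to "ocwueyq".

The transformation: move the last 2 characters to the front (rotate right by 2), then swap the first and last characters.
"ocwueyq" → "eqocwuy".

eqocwuy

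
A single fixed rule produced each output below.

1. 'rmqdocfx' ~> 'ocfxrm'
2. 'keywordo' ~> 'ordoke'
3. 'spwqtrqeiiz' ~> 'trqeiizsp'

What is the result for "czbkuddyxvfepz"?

Rule — move the first 2 characters to the end (rotate left by 2), then delete the first 2 characters.
"czbkuddyxvfepz" → "uddyxvfepzcz".

uddyxvfepzcz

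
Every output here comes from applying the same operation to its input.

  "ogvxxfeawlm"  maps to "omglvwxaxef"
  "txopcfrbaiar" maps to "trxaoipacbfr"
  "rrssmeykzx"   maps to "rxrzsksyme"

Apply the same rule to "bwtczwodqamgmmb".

bbwmtmcgzmwaoqd

Rule — take characters alternately from the front and the back (1st, last, 2nd, 2nd-last, ...).
On "bwtczwodqamgmmb" that produces "bbwmtmcgzmwaoqd".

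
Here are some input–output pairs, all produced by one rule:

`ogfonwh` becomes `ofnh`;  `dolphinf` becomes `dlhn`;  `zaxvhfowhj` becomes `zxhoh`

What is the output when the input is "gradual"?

Looking at the pairs, the operation is to keep every other character starting from the first (positions 1st, 3rd, 5th, ...).
Doing the same to "gradual": "gaul".

gaul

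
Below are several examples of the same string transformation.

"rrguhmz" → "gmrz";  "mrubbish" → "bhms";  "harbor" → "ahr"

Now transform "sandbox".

adox

Each output is the input with this applied: sort the characters into alphabetical order, then keep every other character starting from the first (positions 1st, 3rd, 5th, ...).
Starting from "sandbox": after the first operation, "abdnosx"; after the second, "adox".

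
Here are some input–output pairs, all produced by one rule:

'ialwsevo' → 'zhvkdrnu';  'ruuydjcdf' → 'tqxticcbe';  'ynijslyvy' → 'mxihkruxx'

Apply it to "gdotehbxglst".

Rule — shift every letter 1 place backward in the alphabet (wrapping around), then swap each adjacent pair of characters (1↔2, 3↔4, ...).
Working it through for "gdotehbxglst": intermediate "fcnsdgawfkrs", final "cfsngdwakfsr".
(Check on "ialwsevo": → "hzkvrdun" → "zhvkdrnu" ✓)

cfsngdwakfsr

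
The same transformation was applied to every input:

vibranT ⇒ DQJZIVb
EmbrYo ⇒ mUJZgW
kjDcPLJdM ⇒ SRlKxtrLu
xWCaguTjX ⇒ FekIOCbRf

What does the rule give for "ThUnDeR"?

In each case the input is transformed by: shift every letter 8 places forward in the alphabet (wrapping around), then flip the case of every letter.
So "ThUnDeR" becomes "bPcVlMz".

bPcVlMz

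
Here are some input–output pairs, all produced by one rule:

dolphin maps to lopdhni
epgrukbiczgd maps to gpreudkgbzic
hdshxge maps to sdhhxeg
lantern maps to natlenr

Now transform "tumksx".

muktsx

Looking at the pairs, the operation is to move the first 2 characters to the end (rotate left by 2), then take characters alternately from the front and the back (1st, last, 2nd, 2nd-last, ...).
Starting from "tumksx": after the first operation, "mksxtu"; after the second, "muktsx".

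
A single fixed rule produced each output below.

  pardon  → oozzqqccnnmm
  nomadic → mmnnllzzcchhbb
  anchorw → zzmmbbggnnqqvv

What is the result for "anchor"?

Rule — double every character, then shift every letter 1 place backward in the alphabet (wrapping around).
For "anchor", step one produces "aanncchhoorr"; step two turns that into "zzmmbbggnnqq".
(Check on "anchorw": → "aanncchhoorrww" → "zzmmbbggnnqqvv" ✓)

zzmmbbggnnqq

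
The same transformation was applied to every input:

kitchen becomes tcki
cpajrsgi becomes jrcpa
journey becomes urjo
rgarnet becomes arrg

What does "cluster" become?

uscl

The rule is to delete the last 3 characters, then move the last 2 characters to the front (rotate right by 2).
Starting from "cluster": after the first operation, "clus"; after the second, "uscl".
(Check on "cpajrsgi": → "cpajr" → "jrcpa" ✓)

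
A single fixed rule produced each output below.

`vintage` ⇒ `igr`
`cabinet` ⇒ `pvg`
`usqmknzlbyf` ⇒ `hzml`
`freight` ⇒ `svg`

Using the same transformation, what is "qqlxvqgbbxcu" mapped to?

dktk

Looking at the pairs, the operation is to shift every letter 13 places forward in the alphabet (wrapping around) — i.e. ROT13, then keep one character in every 3, starting at position 1 (positions 1st, 4th, 7th, ...).
For "qqlxvqgbbxcu", step one produces "ddykidtookph"; step two turns that into "dktk".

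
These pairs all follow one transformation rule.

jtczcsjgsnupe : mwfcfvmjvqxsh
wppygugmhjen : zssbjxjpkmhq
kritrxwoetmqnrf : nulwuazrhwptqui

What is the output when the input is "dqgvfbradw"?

gtjyieudgz

In each case the input is transformed by: shift every letter 3 places forward in the alphabet (wrapping around).
"dqgvfbradw" → "gtjyieudgz".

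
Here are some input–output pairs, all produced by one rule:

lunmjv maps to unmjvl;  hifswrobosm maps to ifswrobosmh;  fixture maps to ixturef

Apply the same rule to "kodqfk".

The transformation: move the first character to the end.
So "kodqfk" becomes "odqfkk".

odqfkk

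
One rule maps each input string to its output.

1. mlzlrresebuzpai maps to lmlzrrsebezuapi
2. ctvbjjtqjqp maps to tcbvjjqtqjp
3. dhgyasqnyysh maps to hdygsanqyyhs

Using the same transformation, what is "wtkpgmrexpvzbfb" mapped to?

twpkmgerpxzvfbb

Looking at the pairs, the operation is to swap each adjacent pair of characters (1↔2, 3↔4, ...).
Doing the same to "wtkpgmrexpvzbfb": "twpkmgerpxzvfbb".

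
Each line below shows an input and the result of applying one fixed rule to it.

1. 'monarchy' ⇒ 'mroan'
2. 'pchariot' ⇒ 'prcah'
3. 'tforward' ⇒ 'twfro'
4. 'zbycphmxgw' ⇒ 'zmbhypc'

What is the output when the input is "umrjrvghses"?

Looking at the pairs, the operation is to delete the last 3 characters, then take characters alternately from the front and the back (1st, last, 2nd, 2nd-last, ...).
"umrjrvghses" → "umrjrvgh" → "uhmgrvjr".
(Check on "zbycphmxgw": → "zbycphm" → "zmbhypc" ✓)

uhmgrvjr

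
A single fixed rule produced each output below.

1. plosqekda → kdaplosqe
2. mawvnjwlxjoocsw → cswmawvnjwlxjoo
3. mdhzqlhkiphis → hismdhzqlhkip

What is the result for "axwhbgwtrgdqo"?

Looking at the pairs, the operation is to move the last 3 characters to the front (rotate right by 3).
Doing the same to "axwhbgwtrgdqo": "dqoaxwhbgwtrg".

dqoaxwhbgwtrg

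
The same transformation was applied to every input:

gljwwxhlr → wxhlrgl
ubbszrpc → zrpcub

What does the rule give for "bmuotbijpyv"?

The rule is to move the first 2 characters to the end (rotate left by 2), then delete the first 2 characters.
Applying that to "bmuotbijpyv" gives "tbijpyvbm".

tbijpyvbm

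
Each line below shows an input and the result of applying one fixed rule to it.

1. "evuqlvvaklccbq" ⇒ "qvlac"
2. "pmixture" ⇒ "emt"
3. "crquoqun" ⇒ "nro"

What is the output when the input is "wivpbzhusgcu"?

Each output is the input with this applied: keep one character in every 3, starting at position 2 (positions 2nd, 5th, 8th, ...), then move the last character to the front.
"wivpbzhusgcu" → "cibu".
(Check on "crquoqun": → "ron" → "nro" ✓)

cibu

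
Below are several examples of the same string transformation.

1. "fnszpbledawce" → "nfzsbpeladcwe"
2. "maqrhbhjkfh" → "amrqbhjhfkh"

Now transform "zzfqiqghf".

Rule — swap each adjacent pair of characters (1↔2, 3↔4, ...).
Applying that to "zzfqiqghf" gives "zzqfqihgf".

zzqfqihgf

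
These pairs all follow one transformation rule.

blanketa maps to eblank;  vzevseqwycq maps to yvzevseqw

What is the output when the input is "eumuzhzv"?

heumuz

Rule — delete the last 2 characters, then move the last character to the front.
For "eumuzhzv", step one produces "eumuzh"; step two turns that into "heumuz".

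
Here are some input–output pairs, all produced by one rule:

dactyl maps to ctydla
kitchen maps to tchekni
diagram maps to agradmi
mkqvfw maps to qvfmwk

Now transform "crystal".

The pattern: swap the first and last characters, then move the first 2 characters to the end (rotate left by 2).
So "crystal" becomes "ystaclr".

ystaclr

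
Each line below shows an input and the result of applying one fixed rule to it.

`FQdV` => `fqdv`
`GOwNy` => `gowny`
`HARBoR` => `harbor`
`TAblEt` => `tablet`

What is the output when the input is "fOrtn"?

The transformation: convert every letter to lowercase.
Doing the same to "fOrtn": "fortn".

fortn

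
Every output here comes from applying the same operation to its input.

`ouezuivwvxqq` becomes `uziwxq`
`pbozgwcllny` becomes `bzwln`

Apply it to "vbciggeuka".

Each output is the input with this applied: keep every other character starting from the second (positions 2nd, 4th, 6th, ...).
Doing the same to "vbciggeuka": "bigua".

bigua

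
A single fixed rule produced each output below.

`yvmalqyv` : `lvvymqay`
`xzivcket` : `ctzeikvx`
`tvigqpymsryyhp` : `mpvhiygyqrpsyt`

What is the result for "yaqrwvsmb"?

wbamqsrvy

The rule is to take characters alternately from the front and the back (1st, last, 2nd, 2nd-last, ...), then swap the first and last characters.
"yaqrwvsmb" → "ybamqsrvw" → "wbamqsrvy".
(Check on "yvmalqyv": → "yvvymqal" → "lvvymqay" ✓)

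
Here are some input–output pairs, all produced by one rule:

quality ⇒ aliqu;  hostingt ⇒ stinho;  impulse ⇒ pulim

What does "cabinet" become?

Each output is the input with this applied: delete the last 2 characters, then move the first 2 characters to the end (rotate left by 2).
On "cabinet": the first step gives "cabin", and the second then gives "binca".
(Check on "hostingt": → "hostin" → "stinho" ✓)

binca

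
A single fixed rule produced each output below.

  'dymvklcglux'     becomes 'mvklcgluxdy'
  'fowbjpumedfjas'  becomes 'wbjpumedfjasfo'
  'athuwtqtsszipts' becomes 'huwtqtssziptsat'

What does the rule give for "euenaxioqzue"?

enaxioqzueeu

The pattern: move the first 2 characters to the end (rotate left by 2).
Doing the same to "euenaxioqzue": "enaxioqzueeu".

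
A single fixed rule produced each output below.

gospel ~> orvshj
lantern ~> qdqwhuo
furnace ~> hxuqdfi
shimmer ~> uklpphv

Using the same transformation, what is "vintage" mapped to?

hlqwdjy

Each output is the input with this applied: shift every letter 3 places forward in the alphabet (wrapping around), then swap the first and last characters.
For "vintage", step one produces "ylqwdjh"; step two turns that into "hlqwdjy".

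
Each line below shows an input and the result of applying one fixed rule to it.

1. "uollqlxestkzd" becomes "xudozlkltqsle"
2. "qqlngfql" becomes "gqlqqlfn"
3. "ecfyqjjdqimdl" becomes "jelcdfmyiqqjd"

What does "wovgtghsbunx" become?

hwxonvugbtsg

Rule — take characters alternately from the front and the back (1st, last, 2nd, 2nd-last, ...), then move the last character to the front.
Applying both steps to "wovgtghsbunx": "wxonvugbtsgh", then "hwxonvugbtsg".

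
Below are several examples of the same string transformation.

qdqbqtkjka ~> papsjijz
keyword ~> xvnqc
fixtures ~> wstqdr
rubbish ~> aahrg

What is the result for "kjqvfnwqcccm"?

In each case the input is transformed by: shift every letter 1 place backward in the alphabet (wrapping around), then delete the first 2 characters.
On "kjqvfnwqcccm": the first step gives "jipuemvpbbbl", and the second then gives "puemvpbbbl".

puemvpbbbl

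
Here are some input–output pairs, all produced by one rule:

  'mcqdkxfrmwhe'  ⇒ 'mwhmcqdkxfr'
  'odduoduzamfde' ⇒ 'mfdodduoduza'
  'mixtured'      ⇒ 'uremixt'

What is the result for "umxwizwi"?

izwumxw

The transformation: delete the last character, then move the last 3 characters to the front (rotate right by 3).
On "umxwizwi" that produces "izwumxw".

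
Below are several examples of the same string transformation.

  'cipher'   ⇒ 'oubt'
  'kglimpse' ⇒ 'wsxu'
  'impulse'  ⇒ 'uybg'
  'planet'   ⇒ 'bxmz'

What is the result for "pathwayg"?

What's happening: shift every letter 12 places forward in the alphabet (wrapping around), then keep only the first 4 characters.
Starting from "pathwayg": after the first operation, "bmftimks"; after the second, "bmft".
(Check on "impulse": → "uybgxeq" → "uybg" ✓)

bmft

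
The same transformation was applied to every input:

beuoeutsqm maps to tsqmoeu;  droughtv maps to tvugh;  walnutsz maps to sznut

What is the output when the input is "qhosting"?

The rule is to delete the first 3 characters, then move the first 3 characters to the end (rotate left by 3).
"qhosting" → "sting" → "ngsti".

ngsti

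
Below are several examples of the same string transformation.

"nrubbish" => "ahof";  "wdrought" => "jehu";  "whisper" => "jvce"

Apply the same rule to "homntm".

Rule — shift every letter 13 places forward in the alphabet (wrapping around) — i.e. ROT13, then keep every other character starting from the first (positions 1st, 3rd, 5th, ...).
For "homntm", step one produces "ubzagz"; step two turns that into "uzg".

uzg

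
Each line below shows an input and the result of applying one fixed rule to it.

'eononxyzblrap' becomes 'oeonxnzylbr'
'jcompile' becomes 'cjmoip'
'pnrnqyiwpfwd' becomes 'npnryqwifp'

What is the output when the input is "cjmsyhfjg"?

jcsmhyf

What's happening: delete the last 2 characters, then swap each adjacent pair of characters (1↔2, 3↔4, ...).
"cjmsyhfjg" → "cjmsyhf" → "jcsmhyf".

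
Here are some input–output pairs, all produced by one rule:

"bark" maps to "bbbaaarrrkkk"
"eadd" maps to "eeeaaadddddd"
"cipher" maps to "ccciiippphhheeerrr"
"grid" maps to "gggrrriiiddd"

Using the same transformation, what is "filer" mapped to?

In each case the input is transformed by: repeat every character 3 times.
So "filer" becomes "fffiiillleeerrr".

fffiiillleeerrr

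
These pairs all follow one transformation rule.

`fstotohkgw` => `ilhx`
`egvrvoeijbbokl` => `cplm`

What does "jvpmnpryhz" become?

szia

The pattern: shift every letter 1 place forward in the alphabet (wrapping around), then keep only the last 4 characters.
Working it through for "jvpmnpryhz": intermediate "kwqnoqszia", final "szia".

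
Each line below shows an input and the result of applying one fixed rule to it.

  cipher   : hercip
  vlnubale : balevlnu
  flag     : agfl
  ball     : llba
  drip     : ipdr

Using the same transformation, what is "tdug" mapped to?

Rule — swap the front and back halves of the string.
On "tdug" that produces "ugtd".

ugtd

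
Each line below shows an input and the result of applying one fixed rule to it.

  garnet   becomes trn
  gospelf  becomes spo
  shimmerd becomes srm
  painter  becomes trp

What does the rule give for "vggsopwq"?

wvs

In each case the input is transformed by: sort the characters into reverse alphabetical order, then keep only the first 3 characters.
For "vggsopwq" the result is "wvs".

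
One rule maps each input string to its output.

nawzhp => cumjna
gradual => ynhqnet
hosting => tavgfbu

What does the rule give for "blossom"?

The rule is to reverse the string, then shift every letter 13 places forward in the alphabet (wrapping around) — i.e. ROT13.
For "blossom", step one produces "mossolb"; step two turns that into "zbffbyo".

zbffbyo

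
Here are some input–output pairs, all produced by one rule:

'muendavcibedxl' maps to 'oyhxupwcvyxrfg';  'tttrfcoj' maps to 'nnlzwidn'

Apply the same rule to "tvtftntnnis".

The transformation: shift every letter 6 places backward in the alphabet (wrapping around), then move the first character to the end.
"tvtftntnnis" → "npnznhnhhcm" → "pnznhnhhcmn".

pnznhnhhcmn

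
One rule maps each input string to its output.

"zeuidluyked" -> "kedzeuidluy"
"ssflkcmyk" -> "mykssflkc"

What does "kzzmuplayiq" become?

What's happening: move the last 3 characters to the front (rotate right by 3).
"kzzmuplayiq" → "yiqkzzmupla".

yiqkzzmupla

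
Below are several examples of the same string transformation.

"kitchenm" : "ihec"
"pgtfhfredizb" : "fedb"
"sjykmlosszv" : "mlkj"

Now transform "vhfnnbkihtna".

hfba

Each output is the input with this applied: sort the characters into reverse alphabetical order, then keep only the last 4 characters.
On "vhfnnbkihtna": the first step gives "vtnnnkihhfba", and the second then gives "hfba".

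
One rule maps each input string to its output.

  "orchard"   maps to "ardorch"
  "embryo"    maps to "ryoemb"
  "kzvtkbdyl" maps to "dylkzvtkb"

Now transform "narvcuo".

In each case the input is transformed by: move the last 3 characters to the front (rotate right by 3).
For "narvcuo" the result is "cuonarv".

cuonarv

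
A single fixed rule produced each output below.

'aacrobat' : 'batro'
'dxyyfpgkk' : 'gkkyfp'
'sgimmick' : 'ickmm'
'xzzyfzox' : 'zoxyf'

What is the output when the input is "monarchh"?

The pattern: delete the first 3 characters, then move the last 3 characters to the front (rotate right by 3).
On "monarchh": the first step gives "archh", and the second then gives "chhar".

chhar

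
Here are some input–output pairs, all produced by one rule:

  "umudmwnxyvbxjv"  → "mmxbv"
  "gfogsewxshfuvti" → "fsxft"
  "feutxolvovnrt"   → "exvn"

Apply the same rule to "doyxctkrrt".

ocr

Rule — keep one character in every 3, starting at position 2 (positions 2nd, 5th, 8th, ...).
Applying that to "doyxctkrrt" gives "ocr".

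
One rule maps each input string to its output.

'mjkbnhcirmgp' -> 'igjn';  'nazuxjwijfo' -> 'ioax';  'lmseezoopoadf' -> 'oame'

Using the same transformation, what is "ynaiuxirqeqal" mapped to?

rqnu

What's happening: keep one character in every 3, starting at position 2 (positions 2nd, 5th, 8th, ...), then move the first 2 characters to the end (rotate left by 2).
"ynaiuxirqeqal" → "nurq" → "rqnu".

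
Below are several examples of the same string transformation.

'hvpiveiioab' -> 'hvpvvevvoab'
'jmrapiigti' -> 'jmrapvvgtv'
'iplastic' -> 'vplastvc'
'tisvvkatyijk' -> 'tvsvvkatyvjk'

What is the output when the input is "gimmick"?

gvmmvck

The pattern: replace every "i" with "v".
Doing the same to "gimmick": "gvmmvck".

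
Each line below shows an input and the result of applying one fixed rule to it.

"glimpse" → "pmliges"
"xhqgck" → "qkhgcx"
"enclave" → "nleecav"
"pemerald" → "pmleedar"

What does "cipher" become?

pihecr

The pattern: sort the characters into reverse alphabetical order, then move the first character to the end.
Applying that to "cipher" gives "pihecr".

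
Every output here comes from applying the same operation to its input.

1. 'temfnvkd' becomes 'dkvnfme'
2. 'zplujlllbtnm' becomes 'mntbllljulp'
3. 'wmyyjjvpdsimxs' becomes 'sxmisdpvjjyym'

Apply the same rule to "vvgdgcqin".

niqcgdgv

Each output is the input with this applied: delete the first character, then reverse the string.
"vvgdgcqin" → "vgdgcqin" → "niqcgdgv".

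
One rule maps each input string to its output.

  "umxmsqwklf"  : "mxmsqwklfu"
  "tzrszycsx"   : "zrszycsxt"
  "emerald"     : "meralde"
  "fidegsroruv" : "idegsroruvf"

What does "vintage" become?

intagev

The transformation: move the first character to the end.
"vintage" → "intagev".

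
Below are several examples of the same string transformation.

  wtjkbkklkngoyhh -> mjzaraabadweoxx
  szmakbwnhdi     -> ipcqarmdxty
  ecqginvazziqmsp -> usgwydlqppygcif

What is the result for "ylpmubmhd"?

The rule is to shift every letter 10 places backward in the alphabet (wrapping around).
On "ylpmubmhd" that produces "obfckrcxt".

obfckrcxt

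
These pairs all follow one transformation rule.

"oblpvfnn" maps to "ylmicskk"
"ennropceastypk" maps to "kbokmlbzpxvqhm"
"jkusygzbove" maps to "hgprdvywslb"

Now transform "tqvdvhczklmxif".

What's happening: swap each adjacent pair of characters (1↔2, 3↔4, ...), then shift every letter 3 places backward in the alphabet (wrapping around).
On "tqvdvhczklmxif": the first step gives "qtdvhvzclkxmfi", and the second then gives "nqaseswzihujcf".

nqaseswzihujcf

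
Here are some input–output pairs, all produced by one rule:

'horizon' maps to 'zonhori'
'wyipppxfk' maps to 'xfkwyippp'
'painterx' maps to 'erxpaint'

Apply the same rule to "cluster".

terclus

What's happening: move the last 3 characters to the front (rotate right by 3).
So "cluster" becomes "terclus".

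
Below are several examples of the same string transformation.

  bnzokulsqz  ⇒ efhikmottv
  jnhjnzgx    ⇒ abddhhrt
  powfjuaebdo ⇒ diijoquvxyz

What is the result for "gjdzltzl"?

In each case the input is transformed by: shift every letter 6 places backward in the alphabet (wrapping around), then sort the characters into alphabetical order.
For "gjdzltzl" the result is "adffnttx".

adffnttx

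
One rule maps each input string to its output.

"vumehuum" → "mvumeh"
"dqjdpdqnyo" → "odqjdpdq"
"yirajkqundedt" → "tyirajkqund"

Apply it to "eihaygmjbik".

In each case the input is transformed by: move the last 3 characters to the front (rotate right by 3), then delete the first 2 characters.
Starting from "eihaygmjbik": after the first operation, "bikeihaygmj"; after the second, "keihaygmj".

keihaygmj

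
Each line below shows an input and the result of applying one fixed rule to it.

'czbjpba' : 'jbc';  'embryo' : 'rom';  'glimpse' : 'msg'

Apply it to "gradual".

dag

The pattern: move the first 2 characters to the end (rotate left by 2), then keep every other character starting from the second (positions 2nd, 4th, 6th, ...).
On "gradual": the first step gives "adualgr", and the second then gives "dag".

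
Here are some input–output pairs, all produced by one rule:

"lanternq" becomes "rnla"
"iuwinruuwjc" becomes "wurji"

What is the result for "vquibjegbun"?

Looking at the pairs, the operation is to sort the characters into reverse alphabetical order, then keep every other character starting from the second (positions 2nd, 4th, 6th, ...).
For "vquibjegbun", step one produces "vuuqnjigebb"; step two turns that into "uqjgb".

uqjgb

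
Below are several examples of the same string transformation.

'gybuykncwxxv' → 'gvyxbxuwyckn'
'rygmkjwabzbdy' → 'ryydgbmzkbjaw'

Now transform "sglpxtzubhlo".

sogllhpbxutz

In each case the input is transformed by: take characters alternately from the front and the back (1st, last, 2nd, 2nd-last, ...).
For "sglpxtzubhlo" the result is "sogllhpbxutz".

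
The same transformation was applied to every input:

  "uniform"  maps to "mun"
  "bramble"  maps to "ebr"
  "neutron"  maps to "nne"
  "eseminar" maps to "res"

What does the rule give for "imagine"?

The transformation: move the last character to the front, then keep only the first 3 characters.
Applying both steps to "imagine": "eimagin", then "eim".
(Check on "neutron": → "nneutro" → "nne" ✓)

eim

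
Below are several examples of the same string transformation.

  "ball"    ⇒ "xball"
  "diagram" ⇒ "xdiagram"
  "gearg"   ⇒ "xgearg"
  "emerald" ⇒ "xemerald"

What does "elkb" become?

Rule — prepend "x".
Doing the same to "elkb": "xelkb".

xelkb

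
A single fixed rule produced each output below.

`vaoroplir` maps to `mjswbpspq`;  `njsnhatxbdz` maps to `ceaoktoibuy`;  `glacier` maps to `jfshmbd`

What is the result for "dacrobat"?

Each output is the input with this applied: move the last 3 characters to the front (rotate right by 3), then shift every letter 1 place forward in the alphabet (wrapping around).
"dacrobat" → "batdacro" → "cbuebdsp".
(Check on "glacier": → "ierglac" → "jfshmbd" ✓)

cbuebdsp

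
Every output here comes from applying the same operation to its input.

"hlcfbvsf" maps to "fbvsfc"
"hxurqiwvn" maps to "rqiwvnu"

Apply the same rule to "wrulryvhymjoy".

In each case the input is transformed by: delete the first 2 characters, then move the first character to the end.
Applying both steps to "wrulryvhymjoy": "ulryvhymjoy", then "lryvhymjoyu".

lryvhymjoyu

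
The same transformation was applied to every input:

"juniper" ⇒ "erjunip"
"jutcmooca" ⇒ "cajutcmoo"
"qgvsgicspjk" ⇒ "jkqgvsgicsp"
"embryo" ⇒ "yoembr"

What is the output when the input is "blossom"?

ombloss

Each output is the input with this applied: move the last 2 characters to the front (rotate right by 2).
"blossom" → "ombloss".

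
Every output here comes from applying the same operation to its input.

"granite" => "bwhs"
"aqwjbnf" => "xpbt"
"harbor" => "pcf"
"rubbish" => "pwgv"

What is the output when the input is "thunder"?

Rule — shift every letter 12 places backward in the alphabet (wrapping around), then delete the first 3 characters.
On "thunder": the first step gives "hvibrsf", and the second then gives "brsf".

brsf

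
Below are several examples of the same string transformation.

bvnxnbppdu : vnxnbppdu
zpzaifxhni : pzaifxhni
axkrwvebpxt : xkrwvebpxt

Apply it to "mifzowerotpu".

ifzowerotpu

In each case the input is transformed by: delete the first character.
For "mifzowerotpu" the result is "ifzowerotpu".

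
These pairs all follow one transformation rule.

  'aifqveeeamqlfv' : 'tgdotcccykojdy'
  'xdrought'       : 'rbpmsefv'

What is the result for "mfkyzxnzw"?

udiwxvlxk

The transformation: swap the first and last characters, then shift every letter 2 places backward in the alphabet (wrapping around).
"mfkyzxnzw" → "wfkyzxnzm" → "udiwxvlxk".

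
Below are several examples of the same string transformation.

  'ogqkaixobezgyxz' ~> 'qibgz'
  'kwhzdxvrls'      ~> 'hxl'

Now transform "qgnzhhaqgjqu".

Rule — keep one character in every 3, starting at position 3 (positions 3rd, 6th, 9th, ...).
For "qgnzhhaqgjqu" the result is "nhgu".

nhgu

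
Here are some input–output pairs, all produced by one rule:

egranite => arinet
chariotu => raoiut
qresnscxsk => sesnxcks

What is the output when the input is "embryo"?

The pattern: swap each adjacent pair of characters (1↔2, 3↔4, ...), then delete the first 2 characters.
Starting from "embryo": after the first operation, "merboy"; after the second, "rboy".
(Check on "egranite": → "gearinet" → "arinet" ✓)

rboy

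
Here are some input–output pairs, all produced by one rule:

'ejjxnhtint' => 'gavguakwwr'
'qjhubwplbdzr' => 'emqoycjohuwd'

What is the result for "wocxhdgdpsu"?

Rule — reverse the string, then shift every letter 13 places forward in the alphabet (wrapping around) — i.e. ROT13.
For "wocxhdgdpsu", step one produces "uspdgdhxcow"; step two turns that into "hfcqtqukpbj".

hfcqtqukpbj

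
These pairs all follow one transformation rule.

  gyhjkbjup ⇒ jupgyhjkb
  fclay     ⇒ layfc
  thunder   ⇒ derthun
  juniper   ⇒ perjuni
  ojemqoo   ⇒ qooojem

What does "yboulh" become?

Looking at the pairs, the operation is to move the last 3 characters to the front (rotate right by 3).
So "yboulh" becomes "ulhybo".

ulhybo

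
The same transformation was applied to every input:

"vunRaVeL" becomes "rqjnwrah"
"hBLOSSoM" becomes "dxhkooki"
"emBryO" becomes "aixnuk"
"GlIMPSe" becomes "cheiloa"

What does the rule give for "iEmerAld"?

The pattern: shift every letter 4 places backward in the alphabet (wrapping around), then convert every letter to lowercase.
"iEmerAld" → "eaianwhz".

eaianwhz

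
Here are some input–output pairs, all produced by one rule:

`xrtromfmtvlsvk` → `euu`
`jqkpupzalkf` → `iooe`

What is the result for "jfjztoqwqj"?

ieii

The pattern: shift every letter 1 place backward in the alphabet (wrapping around), then keep only the vowels.
Applying both steps to "jfjztoqwqj": "ieiysnpvpi", then "ieii".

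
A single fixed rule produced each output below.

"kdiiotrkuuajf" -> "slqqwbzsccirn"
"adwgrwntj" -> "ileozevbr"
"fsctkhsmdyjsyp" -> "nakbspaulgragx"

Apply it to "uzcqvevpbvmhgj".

chkydmdxjdupor

Looking at the pairs, the operation is to shift every letter 8 places forward in the alphabet (wrapping around).
So "uzcqvevpbvmhgj" becomes "chkydmdxjdupor".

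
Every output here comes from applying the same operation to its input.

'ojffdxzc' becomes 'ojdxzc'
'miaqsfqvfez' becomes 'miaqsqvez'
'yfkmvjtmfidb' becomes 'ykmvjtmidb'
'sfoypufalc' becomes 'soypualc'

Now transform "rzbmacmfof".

rzbmacmo

The rule is to remove every "f".
Applying that to "rzbmacmfof" gives "rzbmacmo".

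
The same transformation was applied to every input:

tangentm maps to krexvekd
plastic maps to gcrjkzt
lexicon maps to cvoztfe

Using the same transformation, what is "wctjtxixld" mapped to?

ntkakozocu

In each case the input is transformed by: shift every letter 9 places backward in the alphabet (wrapping around).
Doing the same to "wctjtxixld": "ntkakozocu".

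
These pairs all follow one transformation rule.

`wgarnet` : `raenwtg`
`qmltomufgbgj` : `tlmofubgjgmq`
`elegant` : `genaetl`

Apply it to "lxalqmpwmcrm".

What's happening: move the first 2 characters to the end (rotate left by 2), then swap each adjacent pair of characters (1↔2, 3↔4, ...).
For "lxalqmpwmcrm", step one produces "alqmpwmcrmlx"; step two turns that into "lamqwpcmmrxl".

lamqwpcmmrxl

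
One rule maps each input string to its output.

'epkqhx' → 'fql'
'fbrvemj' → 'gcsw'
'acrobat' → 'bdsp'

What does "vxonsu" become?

wyp

Each output is the input with this applied: delete the last 3 characters, then shift every letter 1 place forward in the alphabet (wrapping around).
Working it through for "vxonsu": intermediate "vxo", final "wyp".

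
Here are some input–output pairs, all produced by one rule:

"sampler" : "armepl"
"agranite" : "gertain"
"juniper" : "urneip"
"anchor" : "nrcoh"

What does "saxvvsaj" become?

ajxavsv

Rule — delete the first character, then take characters alternately from the front and the back (1st, last, 2nd, 2nd-last, ...).
For "saxvvsaj", step one produces "axvvsaj"; step two turns that into "ajxavsv".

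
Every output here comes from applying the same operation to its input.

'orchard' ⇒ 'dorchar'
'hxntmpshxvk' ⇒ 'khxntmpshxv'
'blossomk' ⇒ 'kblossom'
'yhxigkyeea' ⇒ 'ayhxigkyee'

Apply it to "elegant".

telegan

The pattern: move the last character to the front.
Doing the same to "elegant": "telegan".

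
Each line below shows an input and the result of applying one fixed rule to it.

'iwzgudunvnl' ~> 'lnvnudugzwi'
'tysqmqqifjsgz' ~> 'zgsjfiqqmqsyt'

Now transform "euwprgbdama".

amadbgrpwue

Looking at the pairs, the operation is to reverse the string.
Applying that to "euwprgbdama" gives "amadbgrpwue".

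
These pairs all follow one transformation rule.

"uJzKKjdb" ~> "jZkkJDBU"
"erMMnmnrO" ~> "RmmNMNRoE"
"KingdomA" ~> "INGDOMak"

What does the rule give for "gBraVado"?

bRAvADOG

The transformation: flip the case of every letter, then move the first character to the end.
On "gBraVado": the first step gives "GbRAvADO", and the second then gives "bRAvADOG".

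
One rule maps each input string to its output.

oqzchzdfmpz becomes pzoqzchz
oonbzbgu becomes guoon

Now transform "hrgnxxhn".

In each case the input is transformed by: move the last 2 characters to the front (rotate right by 2), then delete the last 3 characters.
For "hrgnxxhn", step one produces "hnhrgnxx"; step two turns that into "hnhrg".

hnhrg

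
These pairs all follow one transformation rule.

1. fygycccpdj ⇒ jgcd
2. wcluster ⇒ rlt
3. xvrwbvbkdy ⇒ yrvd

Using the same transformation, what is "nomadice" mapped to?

The rule is to move the last character to the front, then keep one character in every 3, starting at position 1 (positions 1st, 4th, 7th, ...).
Working it through for "nomadice": intermediate "enomadic", final "emi".
(Check on "fygycccpdj": → "jfygycccpd" → "jgcd" ✓)

emi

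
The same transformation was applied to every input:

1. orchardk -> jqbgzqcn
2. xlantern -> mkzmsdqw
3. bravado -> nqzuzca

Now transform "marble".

What's happening: shift every letter 1 place backward in the alphabet (wrapping around), then swap the first and last characters.
Working it through for "marble": intermediate "lzqakd", final "dzqakl".
(Check on "xlantern": → "wkzmsdqm" → "mkzmsdqw" ✓)

dzqakl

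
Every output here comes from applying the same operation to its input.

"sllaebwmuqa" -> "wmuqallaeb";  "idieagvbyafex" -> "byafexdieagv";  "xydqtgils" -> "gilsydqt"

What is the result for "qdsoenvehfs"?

Rule — delete the first character, then swap the front and back halves of the string.
On "qdsoenvehfs": the first step gives "dsoenvehfs", and the second then gives "vehfsdsoen".

vehfsdsoen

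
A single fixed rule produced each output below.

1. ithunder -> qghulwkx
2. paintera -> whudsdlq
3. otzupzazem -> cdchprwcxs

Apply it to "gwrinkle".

qnohjzul

In each case the input is transformed by: shift every letter 3 places forward in the alphabet (wrapping around), then swap the front and back halves of the string.
For "gwrinkle", step one produces "jzulqnoh"; step two turns that into "qnohjzul".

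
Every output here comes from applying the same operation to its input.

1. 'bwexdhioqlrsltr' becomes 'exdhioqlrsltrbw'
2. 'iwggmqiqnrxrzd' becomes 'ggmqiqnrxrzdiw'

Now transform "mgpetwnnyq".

petwnnyqmg

What's happening: move the first 2 characters to the end (rotate left by 2).
"mgpetwnnyq" → "petwnnyqmg".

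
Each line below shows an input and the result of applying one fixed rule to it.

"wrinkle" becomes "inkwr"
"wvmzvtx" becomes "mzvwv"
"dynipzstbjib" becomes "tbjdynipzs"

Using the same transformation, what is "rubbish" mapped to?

bbiru

The pattern: delete the last 2 characters, then move the last 3 characters to the front (rotate right by 3).
Working it through for "rubbish": intermediate "rubbi", final "bbiru".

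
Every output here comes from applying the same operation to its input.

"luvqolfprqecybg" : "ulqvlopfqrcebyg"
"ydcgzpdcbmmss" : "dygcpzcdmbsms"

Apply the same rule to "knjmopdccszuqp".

nkmjpocdscuzpq

Rule — swap each adjacent pair of characters (1↔2, 3↔4, ...).
So "knjmopdccszuqp" becomes "nkmjpocdscuzpq".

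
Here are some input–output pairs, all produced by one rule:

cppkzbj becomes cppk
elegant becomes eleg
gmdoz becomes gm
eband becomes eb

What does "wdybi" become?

wd

Each output is the input with this applied: delete the last 3 characters.
On "wdybi" that produces "wd".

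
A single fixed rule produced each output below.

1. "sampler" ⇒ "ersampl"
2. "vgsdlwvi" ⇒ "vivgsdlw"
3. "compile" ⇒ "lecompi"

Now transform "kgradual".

alkgradu

The pattern: move the last 2 characters to the front (rotate right by 2).
So "kgradual" becomes "alkgradu".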